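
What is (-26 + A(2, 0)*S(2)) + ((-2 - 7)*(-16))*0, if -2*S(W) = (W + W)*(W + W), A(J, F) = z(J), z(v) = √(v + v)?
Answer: -42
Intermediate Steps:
z(v) = √2*√v (z(v) = √(2*v) = √2*√v)
A(J, F) = √2*√J
S(W) = -2*W² (S(W) = -(W + W)*(W + W)/2 = -2*W*2*W/2 = -2*W²)
(-26 + A(2, 0)*S(2)) + ((-2 - 7)*(-16))*0 = (-26 + (√2*√2)*(-2*2²)) + ((-2 - 7)*(-16))*0 = (-26 + 2*(-2*4)) - 9*(-16)*0 = (-26 + 2*(-8)) + 144*0 = (-26 - 16) + 0 = -42 + 0 = -42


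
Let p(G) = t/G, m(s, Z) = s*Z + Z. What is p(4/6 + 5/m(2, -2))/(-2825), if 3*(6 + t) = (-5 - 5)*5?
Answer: -136/2825 ≈ -0.048142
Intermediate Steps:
m(s, Z) = Z + Z*s (m(s, Z) = Z*s + Z = Z + Z*s)
t = -68/3 (t = -6 + ((-5 - 5)*5)/3 = -6 + (-10*5)/3 = -6 + (⅓)*(-50) = -6 - 50/3 = -68/3 ≈ -22.667)
p(G) = -68/(3*G)
p(4/6 + 5/m(2, -2))/(-2825) = -68/(3*(4/6 + 5/((-2*(1 + 2)))))/(-2825) = -68/(3*(4*(⅙) + 5/((-2*3))))*(-1/2825) = -68/(3*(⅔ + 5/(-6)))*(-1/2825) = -68/(3*(⅔ + 5*(-⅙)))*(-1/2825) = -68/(3*(⅔ - ⅚))*(-1/2825) = -68/(3*(-⅙))*(-1/2825) = -68/3*(-6)*(-1/2825) = 136*(-1/2825) = -136/2825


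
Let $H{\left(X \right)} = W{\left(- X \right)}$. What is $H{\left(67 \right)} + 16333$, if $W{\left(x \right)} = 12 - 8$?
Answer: $16337$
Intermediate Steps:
$W{\left(x \right)} = 4$
$H{\left(X \right)} = 4$
$H{\left(67 \right)} + 16333 = 4 + 16333 = 16337$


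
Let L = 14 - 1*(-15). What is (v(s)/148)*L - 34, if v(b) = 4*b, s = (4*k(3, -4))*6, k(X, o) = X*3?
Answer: 5006/37 ≈ 135.30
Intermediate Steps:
k(X, o) = 3*X
L = 29 (L = 14 + 15 = 29)
s = 216 (s = (4*(3*3))*6 = (4*9)*6 = 36*6 = 216)
(v(s)/148)*L - 34 = ((4*216)/148)*29 - 34 = (864*(1/148))*29 - 34 = (216/37)*29 - 34 = 6264/37 - 34 = 5006/37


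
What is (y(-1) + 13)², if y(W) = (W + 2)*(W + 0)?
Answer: 144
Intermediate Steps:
y(W) = W*(2 + W) (y(W) = (2 + W)*W = W*(2 + W))
(y(-1) + 13)² = (-(2 - 1) + 13)² = (-1*1 + 13)² = (-1 + 13)² = 12² = 144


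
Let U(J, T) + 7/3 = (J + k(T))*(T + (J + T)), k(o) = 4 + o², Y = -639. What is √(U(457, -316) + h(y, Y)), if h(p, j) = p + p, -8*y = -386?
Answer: I*√631993710/6 ≈ 4189.9*I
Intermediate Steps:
y = 193/4 (y = -⅛*(-386) = 193/4 ≈ 48.250)
h(p, j) = 2*p
U(J, T) = -7/3 + (J + 2*T)*(4 + J + T²) (U(J, T) = -7/3 + (J + (4 + T²))*(T + (J + T)) = -7/3 + (4 + J + T²)*(J + 2*T) = -7/3 + (J + 2*T)*(4 + J + T²))
√(U(457, -316) + h(y, Y)) = √((-7/3 + 457² + 457*(4 + (-316)²) + 2*457*(-316) + 2*(-316)*(4 + (-316)²)) + 2*(193/4)) = √((-7/3 + 208849 + 457*(4 + 99856) - 288824 + 2*(-316)*(4 + 99856)) + 193/2) = √((-7/3 + 208849 + 457*99860 - 288824 + 2*(-316)*99860) + 193/2) = √((-7/3 + 208849 + 45636020 - 288824 - 63111520) + 193/2) = √(-52666432/3 + 193/2) = √(-105332285/6) = I*√631993710/6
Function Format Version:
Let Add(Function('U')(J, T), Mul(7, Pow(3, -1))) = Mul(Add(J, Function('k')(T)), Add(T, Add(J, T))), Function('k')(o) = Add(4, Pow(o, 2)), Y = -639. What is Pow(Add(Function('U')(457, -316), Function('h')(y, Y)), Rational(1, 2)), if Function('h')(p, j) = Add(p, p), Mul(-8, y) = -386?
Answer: Mul(Rational(1, 6), I, Pow(631993710, Rational(1, 2))) ≈ Mul(4189.9, I)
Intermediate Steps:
y = Rational(193, 4) (y = Mul(Rational(-1, 8), -386) = Rational(193, 4) ≈ 48.250)
Function('h')(p, j) = Mul(2, p)
Function('U')(J, T) = Add(Rational(-7, 3), Mul(Add(J, Mul(2, T)), Add(4, J, Pow(T, 2)))) (Function('U')(J, T) = Add(Rational(-7, 3), Mul(Add(J, Add(4, Pow(T, 2))), Add(T, Add(J, T)))) = Add(Rational(-7, 3), Mul(Add(4, J, Pow(T, 2)), Add(J, Mul(2, T)))) = Add(Rational(-7, 3), Mul(Add(J, Mul(2, T)), Add(4, J, Pow(T, 2)))))
Pow(Add(Function('U')(457, -316), Function('h')(y, Y)), Rational(1, 2)) = Pow(Add(Add(Rational(-7, 3), Pow(457, 2), Mul(457, Add(4, Pow(-316, 2))), Mul(2, 457, -316), Mul(2, -316, Add(4, Pow(-316, 2)))), Mul(2, Rational(193, 4))), Rational(1, 2)) = Pow(Add(Add(Rational(-7, 3), 208849, Mul(457, Add(4, 99856)), -288824, Mul(2, -316, Add(4, 99856))), Rational(193, 2)), Rational(1, 2)) = Pow(Add(Add(Rational(-7, 3), 208849, Mul(457, 99860), -288824, Mul(2, -316, 99860)), Rational(193, 2)), Rational(1, 2)) = Pow(Add(Add(Rational(-7, 3), 208849, 45636020, -288824, -63111520), Rational(193, 2)), Rational(1, 2)) = Pow(Add(Rational(-52666432, 3), Rational(193, 2)), Rational(1, 2)) = Pow(Rational(-105332285, 6), Rational(1, 2)) = Mul(Rational(1, 6), I, Pow(631993710, Rational(1, 2)))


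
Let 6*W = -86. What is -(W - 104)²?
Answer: -126025/9 ≈ -14003.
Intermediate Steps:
W = -43/3 (W = (⅙)*(-86) = -43/3 ≈ -14.333)
-(W - 104)² = -(-43/3 - 104)² = -(-355/3)² = -1*126025/9 = -126025/9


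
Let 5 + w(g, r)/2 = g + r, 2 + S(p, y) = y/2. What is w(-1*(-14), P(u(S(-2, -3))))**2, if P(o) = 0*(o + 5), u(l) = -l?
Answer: 324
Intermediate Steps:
S(p, y) = -2 + y/2
P(o) = 0 (P(o) = 0*(5 + o) = 0)
w(g, r) = -10 + 2*g + 2*r (w(g, r) = -10 + 2*(g + r) = -10 + (2*g + 2*r) = -10 + 2*g + 2*r)
w(-1*(-14), P(u(S(-2, -3))))**2 = (-10 + 2*(-1*(-14)) + 2*0)**2 = (-10 + 2*14 + 0)**2 = (-10 + 28 + 0)**2 = 18**2 = 324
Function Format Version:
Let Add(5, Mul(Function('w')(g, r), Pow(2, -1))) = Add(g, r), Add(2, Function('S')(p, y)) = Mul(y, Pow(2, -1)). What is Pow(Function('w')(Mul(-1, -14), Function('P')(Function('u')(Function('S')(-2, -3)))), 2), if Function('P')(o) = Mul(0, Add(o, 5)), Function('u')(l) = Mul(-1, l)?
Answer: 324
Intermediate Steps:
Function('S')(p, y) = Add(-2, Mul(Rational(1, 2), y)) (Function('S')(p, y) = Add(-2, Mul(y, Pow(2, -1))) = Add(-2, Mul(y, Rational(1, 2))) = Add(-2, Mul(Rational(1, 2), y)))
Function('P')(o) = 0 (Function('P')(o) = Mul(0, Add(5, o)) = 0)
Function('w')(g, r) = Add(-10, Mul(2, g), Mul(2, r)) (Function('w')(g, r) = Add(-10, Mul(2, Add(g, r))) = Add(-10, Add(Mul(2, g), Mul(2, r))) = Add(-10, Mul(2, g), Mul(2, r)))
Pow(Function('w')(Mul(-1, -14), Function('P')(Function('u')(Function('S')(-2, -3)))), 2) = Pow(Add(-10, Mul(2, Mul(-1, -14)), Mul(2, 0)), 2) = Pow(Add(-10, Mul(2, 14), 0), 2) = Pow(Add(-10, 28, 0), 2) = Pow(18, 2) = 324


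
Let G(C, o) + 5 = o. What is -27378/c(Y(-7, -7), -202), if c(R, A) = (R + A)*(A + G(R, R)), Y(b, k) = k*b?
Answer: -1521/1343 ≈ -1.1325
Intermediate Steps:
G(C, o) = -5 + o
Y(b, k) = b*k
c(R, A) = (A + R)*(-5 + A + R) (c(R, A) = (R + A)*(A + (-5 + R)) = (A + R)*(-5 + A + R))
-27378/c(Y(-7, -7), -202) = -27378/((-202)**2 - (-1414)*(-7) - 202*(-5 - 7*(-7)) + (-7*(-7))*(-5 - 7*(-7))) = -27378/(40804 - 202*49 - 202*(-5 + 49) + 49*(-5 + 49)) = -27378/(40804 - 9898 - 202*44 + 49*44) = -27378/(40804 - 9898 - 8888 + 2156) = -27378/24174 = -27378*1/24174 = -1521/1343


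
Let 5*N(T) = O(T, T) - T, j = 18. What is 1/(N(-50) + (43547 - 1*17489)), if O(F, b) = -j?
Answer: 5/130322 ≈ 3.8367e-5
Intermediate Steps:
O(F, b) = -18 (O(F, b) = -1*18 = -18)
N(T) = -18/5 - T/5 (N(T) = (-18 - T)/5 = -18/5 - T/5)
1/(N(-50) + (43547 - 1*17489)) = 1/((-18/5 - ⅕*(-50)) + (43547 - 1*17489)) = 1/((-18/5 + 10) + (43547 - 17489)) = 1/(32/5 + 26058) = 1/(130322/5) = 5/130322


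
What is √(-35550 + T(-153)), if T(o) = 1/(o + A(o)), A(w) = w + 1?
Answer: I*√3307039055/305 ≈ 188.55*I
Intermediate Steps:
A(w) = 1 + w
T(o) = 1/(1 + 2*o) (T(o) = 1/(o + (1 + o)) = 1/(1 + 2*o))
√(-35550 + T(-153)) = √(-35550 + 1/(1 + 2*(-153))) = √(-35550 + 1/(1 - 306)) = √(-35550 + 1/(-305)) = √(-35550 - 1/305) = √(-10842751/305) = I*√3307039055/305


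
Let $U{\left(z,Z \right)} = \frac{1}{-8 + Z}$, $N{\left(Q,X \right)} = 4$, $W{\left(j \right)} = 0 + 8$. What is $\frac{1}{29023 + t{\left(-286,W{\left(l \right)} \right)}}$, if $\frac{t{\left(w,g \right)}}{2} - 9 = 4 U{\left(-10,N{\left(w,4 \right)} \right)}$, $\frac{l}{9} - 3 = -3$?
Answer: $\frac{1}{29039} \approx 3.4436 \cdot 10^{-5}$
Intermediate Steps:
$l = 0$ ($l = 27 + 9 \left(-3\right) = 27 - 27 = 0$)
$W{\left(j \right)} = 8$
$t{\left(w,g \right)} = 16$ ($t{\left(w,g \right)} = 18 + 2 \frac{4}{-8 + 4} = 18 + 2 \frac{4}{-4} = 18 + 2 \cdot 4 \left(- \frac{1}{4}\right) = 18 + 2 \left(-1\right) = 18 - 2 = 16$)
$\frac{1}{29023 + t{\left(-286,W{\left(l \right)} \right)}} = \frac{1}{29023 + 16} = \frac{1}{29039}$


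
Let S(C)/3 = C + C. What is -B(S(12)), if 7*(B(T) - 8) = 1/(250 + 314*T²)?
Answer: -91169457/11396182 ≈ -8.0000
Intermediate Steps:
S(C) = 6*C (S(C) = 3*(C + C) = 3*(2*C) = 6*C)
B(T) = 8 + 1/(7*(250 + 314*T²))
-B(S(12)) = -(14001 + 17584*(6*12)²)/(14*(125 + 157*(6*12)²)) = -(14001 + 17584*72²)/(14*(125 + 157*72²)) = -(14001 + 17584*5184)/(14*(125 + 157*5184)) = -(14001 + 91155456)/(14*(125 + 813888)) = -91169457/(14*814013) = -1*91169457/11396182 = -91169457/11396182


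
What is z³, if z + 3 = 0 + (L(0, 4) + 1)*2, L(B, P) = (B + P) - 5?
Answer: -27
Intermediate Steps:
L(B, P) = -5 + B + P
z = -3 (z = -3 + (0 + ((-5 + 0 + 4) + 1)*2) = -3 + (0 + (-1 + 1)*2) = -3 + (0 + 0*2) = -3 + (0 + 0) = -3 + 0 = -3)
z³ = (-3)³ = -27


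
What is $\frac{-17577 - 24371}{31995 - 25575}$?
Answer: $- \frac{10487}{1605} \approx -6.534$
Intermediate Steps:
$\frac{-17577 - 24371}{31995 - 25575} = - \frac{41948}{6420} = \left(-41948\right) \frac{1}{6420} = - \frac{10487}{1605}$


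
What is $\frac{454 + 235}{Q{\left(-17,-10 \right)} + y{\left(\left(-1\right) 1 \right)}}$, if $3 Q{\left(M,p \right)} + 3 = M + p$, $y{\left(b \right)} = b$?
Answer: $- \frac{689}{11} \approx -62.636$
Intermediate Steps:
$Q{\left(M,p \right)} = -1 + \frac{M}{3} + \frac{p}{3}$ ($Q{\left(M,p \right)} = -1 + \frac{M + p}{3} = -1 + \left(\frac{M}{3} + \frac{p}{3}\right) = -1 + \frac{M}{3} + \frac{p}{3}$)
$\frac{454 + 235}{Q{\left(-17,-10 \right)} + y{\left(\left(-1\right) 1 \right)}} = \frac{454 + 235}{\left(-1 + \frac{1}{3} \left(-17\right) + \frac{1}{3} \left(-10\right)\right) - 1} = \frac{689}{\left(-1 - \frac{17}{3} - \frac{10}{3}\right) - 1} = \frac{689}{-10 - 1} = \frac{689}{-11} = 689 \left(- \frac{1}{11}\right) = - \frac{689}{11}$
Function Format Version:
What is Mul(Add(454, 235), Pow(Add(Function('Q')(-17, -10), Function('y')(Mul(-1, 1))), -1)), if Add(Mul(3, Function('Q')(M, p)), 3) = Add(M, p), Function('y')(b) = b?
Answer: Rational(-689, 11) ≈ -62.636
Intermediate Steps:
Function('Q')(M, p) = Add(-1, Mul(Rational(1, 3), M), Mul(Rational(1, 3), p)) (Function('Q')(M, p) = Add(-1, Mul(Rational(1, 3), Add(M, p))) = Add(-1, Add(Mul(Rational(1, 3), M), Mul(Rational(1, 3), p))) = Add(-1, Mul(Rational(1, 3), M), Mul(Rational(1, 3), p)))
Mul(Add(454, 235), Pow(Add(Function('Q')(-17, -10), Function('y')(Mul(-1, 1))), -1)) = Mul(Add(454, 235), Pow(Add(Add(-1, Mul(Rational(1, 3), -17), Mul(Rational(1, 3), -10)), Mul(-1, 1)), -1)) = Mul(689, Pow(Add(Add(-1, Rational(-17, 3), Rational(-10, 3)), -1), -1)) = Mul(689, Pow(Add(-10, -1), -1)) = Mul(689, Pow(-11, -1)) = Mul(689, Rational(-1, 11)) = Rational(-689, 11)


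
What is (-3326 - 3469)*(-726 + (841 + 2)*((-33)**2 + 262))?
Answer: -7733844765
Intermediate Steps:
(-3326 - 3469)*(-726 + (841 + 2)*((-33)**2 + 262)) = -6795*(-726 + 843*(1089 + 262)) = -6795*(-726 + 843*1351) = -6795*(-726 + 1138893) = -6795*1138167 = -7733844765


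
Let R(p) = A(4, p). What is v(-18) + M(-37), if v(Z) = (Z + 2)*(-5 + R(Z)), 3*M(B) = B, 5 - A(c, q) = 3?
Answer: 107/3 ≈ 35.667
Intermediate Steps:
A(c, q) = 2 (A(c, q) = 5 - 1*3 = 5 - 3 = 2)
R(p) = 2
M(B) = B/3
v(Z) = -6 - 3*Z (v(Z) = (Z + 2)*(-5 + 2) = (2 + Z)*(-3) = -6 - 3*Z)
v(-18) + M(-37) = (-6 - 3*(-18)) + (⅓)*(-37) = (-6 + 54) - 37/3 = 48 - 37/3 = 107/3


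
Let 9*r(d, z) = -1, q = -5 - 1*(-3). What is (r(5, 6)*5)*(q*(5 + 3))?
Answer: 80/9 ≈ 8.8889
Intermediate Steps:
q = -2 (q = -5 + 3 = -2)
r(d, z) = -⅑ (r(d, z) = (⅑)*(-1) = -⅑)
(r(5, 6)*5)*(q*(5 + 3)) = (-⅑*5)*(-2*(5 + 3)) = -(-10)*8/9 = -5/9*(-16) = 80/9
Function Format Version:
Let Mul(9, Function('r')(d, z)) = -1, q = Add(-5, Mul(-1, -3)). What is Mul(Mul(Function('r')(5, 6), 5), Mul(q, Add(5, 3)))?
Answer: Rational(80, 9) ≈ 8.8889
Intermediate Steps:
q = -2 (q = Add(-5, 3) = -2)
Function('r')(d, z) = Rational(-1, 9) (Function('r')(d, z) = Mul(Rational(1, 9), -1) = Rational(-1, 9))
Mul(Mul(Function('r')(5, 6), 5), Mul(q, Add(5, 3))) = Mul(Mul(Rational(-1, 9), 5), Mul(-2, Add(5, 3))) = Mul(Rational(-5, 9), Mul(-2, 8)) = Mul(Rational(-5, 9), -16) = Rational(80, 9)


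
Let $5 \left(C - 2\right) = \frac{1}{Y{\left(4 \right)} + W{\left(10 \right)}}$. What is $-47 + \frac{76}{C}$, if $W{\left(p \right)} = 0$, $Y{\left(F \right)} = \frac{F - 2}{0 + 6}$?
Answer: $- \frac{231}{13} \approx -17.769$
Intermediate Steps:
$Y{\left(F \right)} = - \frac{1}{3} + \frac{F}{6}$ ($Y{\left(F \right)} = \frac{-2 + F}{6} = \left(-2 + F\right) \frac{1}{6} = - \frac{1}{3} + \frac{F}{6}$)
$C = \frac{13}{5}$ ($C = 2 + \frac{1}{5 \left(\left(- \frac{1}{3} + \frac{1}{6} \cdot 4\right) + 0\right)} = 2 + \frac{1}{5 \left(\left(- \frac{1}{3} + \frac{2}{3}\right) + 0\right)} = 2 + \frac{1}{5 \left(\frac{1}{3} + 0\right)} = 2 + \frac{\frac{1}{\frac{1}{3}}}{5} = 2 + \frac{1}{5} \cdot 3 = 2 + \frac{3}{5} = \frac{13}{5} \approx 2.6$)
$-47 + \frac{76}{C} = -47 + \frac{76}{\frac{13}{5}} = -47 + 76 \cdot \frac{5}{13} = -47 + \frac{380}{13} = - \frac{231}{13}$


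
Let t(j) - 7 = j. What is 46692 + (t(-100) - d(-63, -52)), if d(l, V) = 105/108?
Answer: 1677529/36 ≈ 46598.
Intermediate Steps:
t(j) = 7 + j
d(l, V) = 35/36 (d(l, V) = 105*(1/108) = 35/36)
46692 + (t(-100) - d(-63, -52)) = 46692 + ((7 - 100) - 1*35/36) = 46692 + (-93 - 35/36) = 46692 - 3383/36 = 1677529/36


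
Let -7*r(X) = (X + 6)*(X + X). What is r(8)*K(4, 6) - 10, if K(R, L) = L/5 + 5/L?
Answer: -1126/15 ≈ -75.067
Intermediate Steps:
r(X) = -2*X*(6 + X)/7 (r(X) = -(X + 6)*(X + X)/7 = -(6 + X)*2*X/7 = -2*X*(6 + X)/7)
K(R, L) = 5/L + L/5 (K(R, L) = L*(⅕) + 5/L = L/5 + 5/L = 5/L + L/5)
r(8)*K(4, 6) - 10 = (-2/7*8*(6 + 8))*(5/6 + (⅕)*6) - 10 = (-2/7*8*14)*(5*(⅙) + 6/5) - 10 = -32*(⅚ + 6/5) - 10 = -32*61/30 - 10 = -976/15 - 10 = -1126/15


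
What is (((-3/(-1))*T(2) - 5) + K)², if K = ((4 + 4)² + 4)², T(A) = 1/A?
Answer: 85396081/4 ≈ 2.1349e+7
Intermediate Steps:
K = 4624 (K = (8² + 4)² = (64 + 4)² = 68² = 4624)
(((-3/(-1))*T(2) - 5) + K)² = ((-3/(-1)/2 - 5) + 4624)² = ((-3*(-1)*(½) - 5) + 4624)² = ((3*(½) - 5) + 4624)² = ((3/2 - 5) + 4624)² = (-7/2 + 4624)² = (9241/2)² = 85396081/4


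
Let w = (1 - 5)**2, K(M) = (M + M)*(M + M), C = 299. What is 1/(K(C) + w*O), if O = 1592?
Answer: 1/383076 ≈ 2.6104e-6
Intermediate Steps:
K(M) = 4*M**2 (K(M) = (2*M)*(2*M) = 4*M**2)
w = 16 (w = (-4)**2 = 16)
1/(K(C) + w*O) = 1/(4*299**2 + 16*1592) = 1/(4*89401 + 25472) = 1/(357604 + 25472) = 1/383076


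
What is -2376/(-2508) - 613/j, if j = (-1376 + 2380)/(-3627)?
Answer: 42261741/19076 ≈ 2215.4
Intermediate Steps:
j = -1004/3627 (j = 1004*(-1/3627) = -1004/3627 ≈ -0.27681)
-2376/(-2508) - 613/j = -2376/(-2508) - 613/(-1004/3627) = -2376*(-1/2508) - 613*(-3627/1004) = 18/19 + 2223351/1004 = 42261741/19076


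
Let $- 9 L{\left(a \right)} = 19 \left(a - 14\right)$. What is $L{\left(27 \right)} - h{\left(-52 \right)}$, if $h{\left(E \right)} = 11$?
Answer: $- \frac{346}{9} \approx -38.444$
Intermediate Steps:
$L{\left(a \right)} = \frac{266}{9} - \frac{19 a}{9}$ ($L{\left(a \right)} = - \frac{19 \left(a - 14\right)}{9} = - \frac{19 \left(-14 + a\right)}{9} = - \frac{-266 + 19 a}{9} = \frac{266}{9} - \frac{19 a}{9}$)
$L{\left(27 \right)} - h{\left(-52 \right)} = \left(\frac{266}{9} - 57\right) - 11 = - \frac{247}{9} - 11 = - \frac{346}{9}$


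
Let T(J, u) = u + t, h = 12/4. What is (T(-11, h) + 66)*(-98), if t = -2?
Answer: -6566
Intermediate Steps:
h = 3 (h = 12*(1/4) = 3)
T(J, u) = -2 + u (T(J, u) = u - 2 = -2 + u)
(T(-11, h) + 66)*(-98) = ((-2 + 3) + 66)*(-98) = (1 + 66)*(-98) = 67*(-98) = -6566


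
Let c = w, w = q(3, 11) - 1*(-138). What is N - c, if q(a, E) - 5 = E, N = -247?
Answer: -401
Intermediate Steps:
q(a, E) = 5 + E
w = 154 (w = (5 + 11) - 1*(-138) = 16 + 138 = 154)
c = 154
N - c = -247 - 1*154 = -247 - 154 = -401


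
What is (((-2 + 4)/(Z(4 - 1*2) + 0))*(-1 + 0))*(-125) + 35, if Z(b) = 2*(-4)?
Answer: 15/4 ≈ 3.7500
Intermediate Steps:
Z(b) = -8
(((-2 + 4)/(Z(4 - 1*2) + 0))*(-1 + 0))*(-125) + 35 = (((-2 + 4)/(-8 + 0))*(-1 + 0))*(-125) + 35 = ((2/(-8))*(-1))*(-125) + 35 = ((2*(-⅛))*(-1))*(-125) + 35 = -¼*(-1)*(-125) + 35 = (¼)*(-125) + 35 = -125/4 + 35 = 15/4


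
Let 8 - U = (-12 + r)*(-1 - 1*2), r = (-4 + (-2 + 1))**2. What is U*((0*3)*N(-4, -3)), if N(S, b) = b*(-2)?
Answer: 0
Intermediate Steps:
N(S, b) = -2*b
r = 25 (r = (-4 - 1)**2 = (-5)**2 = 25)
U = 47 (U = 8 - (-12 + 25)*(-1 - 1*2) = 8 - 13*(-1 - 2) = 8 - 13*(-3) = 8 - 1*(-39) = 8 + 39 = 47)
U*((0*3)*N(-4, -3)) = 47*((0*3)*(-2*(-3))) = 47*(0*6) = 47*0 = 0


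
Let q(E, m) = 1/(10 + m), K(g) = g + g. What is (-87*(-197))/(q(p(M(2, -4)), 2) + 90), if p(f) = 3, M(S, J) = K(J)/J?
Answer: 205668/1081 ≈ 190.26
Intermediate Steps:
K(g) = 2*g
M(S, J) = 2 (M(S, J) = (2*J)/J = 2)
(-87*(-197))/(q(p(M(2, -4)), 2) + 90) = (-87*(-197))/(1/(10 + 2) + 90) = 17139/(1/12 + 90) = 17139/(1081/12) = 17139*(12/1081) = 205668/1081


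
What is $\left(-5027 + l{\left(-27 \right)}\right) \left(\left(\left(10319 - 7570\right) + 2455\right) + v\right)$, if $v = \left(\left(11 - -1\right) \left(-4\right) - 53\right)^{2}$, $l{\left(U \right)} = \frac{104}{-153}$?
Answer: $- \frac{3950021725}{51} \approx -7.7451 \cdot 10^{7}$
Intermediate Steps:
$l{\left(U \right)} = - \frac{104}{153}$ ($l{\left(U \right)} = 104 \left(- \frac{1}{153}\right) = - \frac{104}{153}$)
$v = 10201$ ($v = \left(\left(11 + 1\right) \left(-4\right) - 53\right)^{2} = \left(12 \left(-4\right) - 53\right)^{2} = \left(-48 - 53\right)^{2} = \left(-101\right)^{2} = 10201$)
$\left(-5027 + l{\left(-27 \right)}\right) \left(\left(\left(10319 - 7570\right) + 2455\right) + v\right) = \left(-5027 - \frac{104}{153}\right) \left(\left(\left(10319 - 7570\right) + 2455\right) + 10201\right) = - \frac{769235 \left(\left(2749 + 2455\right) + 10201\right)}{153} = - \frac{769235 \left(5204 + 10201\right)}{153} = \left(- \frac{769235}{153}\right) 15405 = - \frac{3950021725}{51}$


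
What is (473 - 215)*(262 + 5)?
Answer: 68886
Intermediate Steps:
(473 - 215)*(262 + 5) = 258*267 = 68886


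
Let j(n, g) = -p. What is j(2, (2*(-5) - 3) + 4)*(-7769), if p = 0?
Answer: 0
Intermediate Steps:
j(n, g) = 0 (j(n, g) = -1*0 = 0)
j(2, (2*(-5) - 3) + 4)*(-7769) = 0*(-7769) = 0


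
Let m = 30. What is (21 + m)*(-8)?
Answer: -408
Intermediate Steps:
(21 + m)*(-8) = (21 + 30)*(-8) = 51*(-8) = -408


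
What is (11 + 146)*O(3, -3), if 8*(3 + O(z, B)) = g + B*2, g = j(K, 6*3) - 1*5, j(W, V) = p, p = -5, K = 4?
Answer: -785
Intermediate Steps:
j(W, V) = -5
g = -10 (g = -5 - 1*5 = -5 - 5 = -10)
O(z, B) = -17/4 + B/4 (O(z, B) = -3 + (-10 + B*2)/8 = -3 + (-10 + 2*B)/8 = -3 + (-5/4 + B/4) = -17/4 + B/4)
(11 + 146)*O(3, -3) = (11 + 146)*(-17/4 + (1/4)*(-3)) = 157*(-17/4 - 3/4) = 157*(-5) = -785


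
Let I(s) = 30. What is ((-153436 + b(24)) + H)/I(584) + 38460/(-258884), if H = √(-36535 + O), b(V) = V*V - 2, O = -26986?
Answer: -1648944992/323605 + I*√63521/30 ≈ -5095.5 + 8.4011*I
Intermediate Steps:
b(V) = -2 + V² (b(V) = V² - 2 = -2 + V²)
H = I*√63521 (H = √(-36535 - 26986) = √(-63521) = I*√63521 ≈ 252.03*I)
((-153436 + b(24)) + H)/I(584) + 38460/(-258884) = ((-153436 + (-2 + 24²)) + I*√63521)/30 + 38460/(-258884) = ((-153436 + (-2 + 576)) + I*√63521)*(1/30) + 38460*(-1/258884) = ((-153436 + 574) + I*√63521)*(1/30) - 9615/64721 = (-152862 + I*√63521)*(1/30) - 9615/64721 = (-25477/5 + I*√63521/30) - 9615/64721 = -1648944992/323605 + I*√63521/30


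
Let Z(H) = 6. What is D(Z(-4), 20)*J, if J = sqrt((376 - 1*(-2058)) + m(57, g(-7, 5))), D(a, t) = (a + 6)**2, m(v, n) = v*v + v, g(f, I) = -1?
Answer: 288*sqrt(1435) ≈ 10910.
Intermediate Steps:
m(v, n) = v + v**2 (m(v, n) = v**2 + v = v + v**2)
D(a, t) = (6 + a)**2
J = 2*sqrt(1435) (J = sqrt((376 - 1*(-2058)) + 57*(1 + 57)) = sqrt((376 + 2058) + 57*58) = sqrt(2434 + 3306) = sqrt(5740) = 2*sqrt(1435) ≈ 75.763)
D(Z(-4), 20)*J = (6 + 6)**2*(2*sqrt(1435)) = 12**2*(2*sqrt(1435)) = 144*(2*sqrt(1435)) = 288*sqrt(1435)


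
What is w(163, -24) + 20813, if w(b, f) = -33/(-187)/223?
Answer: 78902086/3791 ≈ 20813.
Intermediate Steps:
w(b, f) = 3/3791 (w(b, f) = -33*(-1/187)*(1/223) = (3/17)*(1/223) = 3/3791)
w(163, -24) + 20813 = 3/3791 + 20813 = 78902086/3791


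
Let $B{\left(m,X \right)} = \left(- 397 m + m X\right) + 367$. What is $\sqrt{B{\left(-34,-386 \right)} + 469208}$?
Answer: $3 \sqrt{55133} \approx 704.41$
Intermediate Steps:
$B{\left(m,X \right)} = 367 - 397 m + X m$ ($B{\left(m,X \right)} = \left(- 397 m + X m\right) + 367 = 367 - 397 m + X m$)
$\sqrt{B{\left(-34,-386 \right)} + 469208} = \sqrt{\left(367 - -13498 - -13124\right) + 469208} = \sqrt{\left(367 + 13498 + 13124\right) + 469208} = \sqrt{26989 + 469208} = \sqrt{496197} = 3 \sqrt{55133}$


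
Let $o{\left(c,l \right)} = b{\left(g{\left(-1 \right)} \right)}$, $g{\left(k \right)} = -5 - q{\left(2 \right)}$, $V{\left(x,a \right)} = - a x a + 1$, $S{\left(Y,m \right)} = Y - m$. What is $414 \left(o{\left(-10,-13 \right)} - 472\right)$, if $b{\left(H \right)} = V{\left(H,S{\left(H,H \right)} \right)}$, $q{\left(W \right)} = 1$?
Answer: $-194994$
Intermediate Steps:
$V{\left(x,a \right)} = 1 - x a^{2}$ ($V{\left(x,a \right)} = - a x a + 1 = - x a^{2} + 1 = 1 - x a^{2}$)
$g{\left(k \right)} = -6$ ($g{\left(k \right)} = -5 - 1 = -6$)
$b{\left(H \right)} = 1$ ($b{\left(H \right)} = 1 - H \left(H - H\right)^{2} = 1 - H 0^{2} = 1 - H 0 = 1 + 0 = 1$)
$o{\left(c,l \right)} = 1$
$414 \left(o{\left(-10,-13 \right)} - 472\right) = 414 \left(1 - 472\right) = 414 \left(-471\right) = -194994$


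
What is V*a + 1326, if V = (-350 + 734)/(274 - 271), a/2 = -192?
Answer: -47826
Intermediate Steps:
a = -384 (a = 2*(-192) = -384)
V = 128 (V = 384/3 = 384*(1/3) = 128)
V*a + 1326 = 128*(-384) + 1326 = -49152 + 1326 = -47826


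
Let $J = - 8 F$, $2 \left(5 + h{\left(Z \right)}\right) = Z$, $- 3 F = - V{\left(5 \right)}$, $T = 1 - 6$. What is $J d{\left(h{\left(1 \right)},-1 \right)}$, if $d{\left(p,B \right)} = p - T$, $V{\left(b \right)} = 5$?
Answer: $- \frac{20}{3} \approx -6.6667$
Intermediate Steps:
$T = -5$ ($T = 1 - 6 = -5$)
$F = \frac{5}{3}$ ($F = - \frac{\left(-1\right) 5}{3} = \left(- \frac{1}{3}\right) \left(-5\right) = \frac{5}{3} \approx 1.6667$)
$h{\left(Z \right)} = -5 + \frac{Z}{2}$
$d{\left(p,B \right)} = 5 + p$ ($d{\left(p,B \right)} = p - -5 = p + 5 = 5 + p$)
$J = - \frac{40}{3}$ ($J = \left(-8\right) \frac{5}{3} = - \frac{40}{3} \approx -13.333$)
$J d{\left(h{\left(1 \right)},-1 \right)} = - \frac{40 \left(5 + \left(-5 + \frac{1}{2} \cdot 1\right)\right)}{3} = - \frac{40 \left(5 + \left(-5 + \frac{1}{2}\right)\right)}{3} = - \frac{40 \left(5 - \frac{9}{2}\right)}{3} = \left(- \frac{40}{3}\right) \frac{1}{2} = - \frac{20}{3}$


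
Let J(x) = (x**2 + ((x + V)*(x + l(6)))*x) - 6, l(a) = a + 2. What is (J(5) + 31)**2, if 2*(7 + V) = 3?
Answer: 1225/4 ≈ 306.25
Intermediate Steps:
V = -11/2 (V = -7 + (1/2)*3 = -7 + 3/2 = -11/2 ≈ -5.5000)
l(a) = 2 + a
J(x) = -6 + x**2 + x*(8 + x)*(-11/2 + x) (J(x) = (x**2 + ((x - 11/2)*(x + (2 + 6)))*x) - 6 = (x**2 + ((-11/2 + x)*(x + 8))*x) - 6 = (x**2 + ((-11/2 + x)*(8 + x))*x) - 6 = (x**2 + ((8 + x)*(-11/2 + x))*x) - 6 = (x**2 + x*(8 + x)*(-11/2 + x)) - 6 = -6 + x**2 + x*(8 + x)*(-11/2 + x))
(J(5) + 31)**2 = ((-6 + 5**3 - 44*5 + (7/2)*5**2) + 31)**2 = ((-6 + 125 - 220 + (7/2)*25) + 31)**2 = ((-6 + 125 - 220 + 175/2) + 31)**2 = (-27/2 + 31)**2 = (35/2)**2 = 1225/4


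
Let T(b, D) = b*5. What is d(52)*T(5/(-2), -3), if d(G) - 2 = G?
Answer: -675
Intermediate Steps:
T(b, D) = 5*b
d(G) = 2 + G
d(52)*T(5/(-2), -3) = (2 + 52)*(5*(5/(-2))) = 54*(5*(5*(-½))) = 54*(5*(-5/2)) = 54*(-25/2) = -675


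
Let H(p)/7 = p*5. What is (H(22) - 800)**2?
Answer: 900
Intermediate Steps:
H(p) = 35*p (H(p) = 7*(p*5) = 7*(5*p) = 35*p)
(H(22) - 800)**2 = (35*22 - 800)**2 = (770 - 800)**2 = (-30)**2 = 900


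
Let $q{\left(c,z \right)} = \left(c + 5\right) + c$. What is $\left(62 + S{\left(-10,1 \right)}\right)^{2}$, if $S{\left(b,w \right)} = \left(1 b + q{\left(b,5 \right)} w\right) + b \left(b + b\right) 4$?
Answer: $700569$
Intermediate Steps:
$q{\left(c,z \right)} = 5 + 2 c$ ($q{\left(c,z \right)} = \left(5 + c\right) + c = 5 + 2 c$)
$S{\left(b,w \right)} = b + 8 b^{2} + w \left(5 + 2 b\right)$ ($S{\left(b,w \right)} = \left(1 b + \left(5 + 2 b\right) w\right) + b \left(b + b\right) 4 = \left(b + w \left(5 + 2 b\right)\right) + b 2 b 4 = \left(b + w \left(5 + 2 b\right)\right) + b 8 b = \left(b + w \left(5 + 2 b\right)\right) + 8 b^{2} = b + 8 b^{2} + w \left(5 + 2 b\right)$)
$\left(62 + S{\left(-10,1 \right)}\right)^{2} = \left(62 + \left(-10 + 8 \left(-10\right)^{2} + 1 \left(5 + 2 \left(-10\right)\right)\right)\right)^{2} = \left(62 + \left(-10 + 8 \cdot 100 + 1 \left(5 - 20\right)\right)\right)^{2} = \left(62 + \left(-10 + 800 + 1 \left(-15\right)\right)\right)^{2} = \left(62 - -775\right)^{2} = \left(62 + 775\right)^{2} = 837^{2} = 700569$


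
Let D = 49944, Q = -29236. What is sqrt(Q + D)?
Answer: 2*sqrt(5177) ≈ 143.90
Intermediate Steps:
sqrt(Q + D) = sqrt(-29236 + 49944) = sqrt(20708) = 2*sqrt(5177)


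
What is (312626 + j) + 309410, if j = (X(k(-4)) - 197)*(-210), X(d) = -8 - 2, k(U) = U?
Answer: 665506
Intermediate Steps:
X(d) = -10
j = 43470 (j = (-10 - 197)*(-210) = -207*(-210) = 43470)
(312626 + j) + 309410 = (312626 + 43470) + 309410 = 356096 + 309410 = 665506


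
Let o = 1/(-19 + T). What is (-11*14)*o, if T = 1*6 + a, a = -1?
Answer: 11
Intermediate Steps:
T = 5 (T = 1*6 - 1 = 6 - 1 = 5)
o = -1/14 (o = 1/(-19 + 5) = 1/(-14) = -1/14 ≈ -0.071429)
(-11*14)*o = -11*14*(-1/14) = -154*(-1/14) = 11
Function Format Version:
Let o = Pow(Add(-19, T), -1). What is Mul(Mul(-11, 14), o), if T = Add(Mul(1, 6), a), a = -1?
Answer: 11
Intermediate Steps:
T = 5 (T = Add(Mul(1, 6), -1) = Add(6, -1) = 5)
o = Rational(-1, 14) (o = Pow(Add(-19, 5), -1) = Pow(-14, -1) = Rational(-1, 14) ≈ -0.071429)
Mul(Mul(-11, 14), o) = Mul(Mul(-11, 14), Rational(-1, 14)) = Mul(-154, Rational(-1, 14)) = 11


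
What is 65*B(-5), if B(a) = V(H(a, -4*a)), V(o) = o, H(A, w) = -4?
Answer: -260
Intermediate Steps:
B(a) = -4
65*B(-5) = 65*(-4) = -260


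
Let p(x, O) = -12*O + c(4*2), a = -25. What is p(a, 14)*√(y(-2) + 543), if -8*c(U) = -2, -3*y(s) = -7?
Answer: -671*√1227/6 ≈ -3917.4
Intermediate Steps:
y(s) = 7/3 (y(s) = -⅓*(-7) = 7/3)
c(U) = ¼ (c(U) = -⅛*(-2) = ¼)
p(x, O) = ¼ - 12*O (p(x, O) = -12*O + ¼ = ¼ - 12*O)
p(a, 14)*√(y(-2) + 543) = (¼ - 12*14)*√(7/3 + 543) = (¼ - 168)*√(1636/3) = -671*√1227/6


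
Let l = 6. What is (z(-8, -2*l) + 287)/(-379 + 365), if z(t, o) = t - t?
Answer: -41/2 ≈ -20.500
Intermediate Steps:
z(t, o) = 0
(z(-8, -2*l) + 287)/(-379 + 365) = (0 + 287)/(-379 + 365) = 287/(-14) = 287*(-1/14) = -41/2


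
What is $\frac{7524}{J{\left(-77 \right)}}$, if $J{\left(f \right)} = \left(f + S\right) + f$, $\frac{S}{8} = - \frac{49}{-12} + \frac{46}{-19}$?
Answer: $- \frac{107217}{2005} \approx -53.475$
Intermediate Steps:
$S = \frac{758}{57}$ ($S = 8 \left(- \frac{49}{-12} + \frac{46}{-19}\right) = 8 \left(\left(-49\right) \left(- \frac{1}{12}\right) + 46 \left(- \frac{1}{19}\right)\right) = 8 \left(\frac{49}{12} - \frac{46}{19}\right) = 8 \cdot \frac{379}{228} = \frac{758}{57} \approx 13.298$)
$J{\left(f \right)} = \frac{758}{57} + 2 f$ ($J{\left(f \right)} = \left(f + \frac{758}{57}\right) + f = \left(\frac{758}{57} + f\right) + f = \frac{758}{57} + 2 f$)
$\frac{7524}{J{\left(-77 \right)}} = \frac{7524}{\frac{758}{57} + 2 \left(-77\right)} = \frac{7524}{\frac{758}{57} - 154} = \frac{7524}{- \frac{8020}{57}} = 7524 \left(- \frac{57}{8020}\right) = - \frac{107217}{2005}$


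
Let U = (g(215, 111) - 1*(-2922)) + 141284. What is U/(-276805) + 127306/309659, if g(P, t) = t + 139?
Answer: -9493163174/85715159495 ≈ -0.11075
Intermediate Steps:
g(P, t) = 139 + t
U = 144456 (U = ((139 + 111) - 1*(-2922)) + 141284 = (250 + 2922) + 141284 = 3172 + 141284 = 144456)
U/(-276805) + 127306/309659 = 144456/(-276805) + 127306/309659 = 144456*(-1/276805) + 127306*(1/309659) = -144456/276805 + 127306/309659 = -9493163174/85715159495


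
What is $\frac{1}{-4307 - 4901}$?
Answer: $- \frac{1}{9208} \approx -0.0001086$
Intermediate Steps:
$\frac{1}{-4307 - 4901} = \frac{1}{-9208} = - \frac{1}{9208}$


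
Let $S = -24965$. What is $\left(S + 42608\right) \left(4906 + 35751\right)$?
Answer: $717311451$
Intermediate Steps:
$\left(S + 42608\right) \left(4906 + 35751\right) = \left(-24965 + 42608\right) \left(4906 + 35751\right) = 17643 \cdot 40657 = 717311451$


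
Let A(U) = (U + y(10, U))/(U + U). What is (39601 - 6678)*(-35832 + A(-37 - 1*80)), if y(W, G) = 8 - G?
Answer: -138024673204/117 ≈ -1.1797e+9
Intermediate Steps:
A(U) = 4/U (A(U) = (U + (8 - U))/(U + U) = 8/((2*U)) = 8*(1/(2*U)) = 4/U)
(39601 - 6678)*(-35832 + A(-37 - 1*80)) = (39601 - 6678)*(-35832 + 4/(-37 - 1*80)) = 32923*(-35832 + 4/(-37 - 80)) = 32923*(-35832 + 4/(-117)) = 32923*(-35832 + 4*(-1/117)) = 32923*(-35832 - 4/117) = 32923*(-4192348/117) = -138024673204/117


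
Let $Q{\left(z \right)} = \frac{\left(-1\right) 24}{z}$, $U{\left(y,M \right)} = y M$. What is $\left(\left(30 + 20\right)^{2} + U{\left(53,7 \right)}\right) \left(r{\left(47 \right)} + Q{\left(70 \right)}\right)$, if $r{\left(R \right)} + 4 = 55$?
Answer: $\frac{5090283}{35} \approx 1.4544 \cdot 10^{5}$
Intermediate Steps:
$r{\left(R \right)} = 51$ ($r{\left(R \right)} = -4 + 55 = 51$)
$U{\left(y,M \right)} = M y$
$Q{\left(z \right)} = - \frac{24}{z}$
$\left(\left(30 + 20\right)^{2} + U{\left(53,7 \right)}\right) \left(r{\left(47 \right)} + Q{\left(70 \right)}\right) = \left(\left(30 + 20\right)^{2} + 7 \cdot 53\right) \left(51 - \frac{24}{70}\right) = \left(50^{2} + 371\right) \left(51 - \frac{12}{35}\right) = \left(2500 + 371\right) \left(51 - \frac{12}{35}\right) = 2871 \cdot \frac{1773}{35} = \frac{5090283}{35}$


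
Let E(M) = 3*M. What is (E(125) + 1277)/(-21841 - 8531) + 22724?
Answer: 172542919/7593 ≈ 22724.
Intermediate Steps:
(E(125) + 1277)/(-21841 - 8531) + 22724 = (3*125 + 1277)/(-21841 - 8531) + 22724 = (375 + 1277)/(-30372) + 22724 = 1652*(-1/30372) + 22724 = -413/7593 + 22724 = 172542919/7593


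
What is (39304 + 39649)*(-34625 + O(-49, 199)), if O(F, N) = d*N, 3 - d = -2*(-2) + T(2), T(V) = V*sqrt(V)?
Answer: -2749459272 - 31423294*sqrt(2) ≈ -2.7939e+9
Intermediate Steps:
T(V) = V**(3/2)
d = -1 - 2*sqrt(2) (d = 3 - (-2*(-2) + 2**(3/2)) = 3 - (4 + 2*sqrt(2)) = 3 + (-4 - 2*sqrt(2)) = -1 - 2*sqrt(2) ≈ -3.8284)
O(F, N) = N*(-1 - 2*sqrt(2)) (O(F, N) = (-1 - 2*sqrt(2))*N = N*(-1 - 2*sqrt(2)))
(39304 + 39649)*(-34625 + O(-49, 199)) = (39304 + 39649)*(-34625 - 1*199*(1 + 2*sqrt(2))) = 78953*(-34625 + (-199 - 398*sqrt(2))) = 78953*(-34824 - 398*sqrt(2)) = -2749459272 - 31423294*sqrt(2)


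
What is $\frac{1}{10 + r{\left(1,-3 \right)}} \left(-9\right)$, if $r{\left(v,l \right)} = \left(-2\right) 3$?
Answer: $- \frac{9}{4} \approx -2.25$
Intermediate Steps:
$r{\left(v,l \right)} = -6$
$\frac{1}{10 + r{\left(1,-3 \right)}} \left(-9\right) = \frac{1}{10 - 6} \left(-9\right) = \frac{1}{4} \left(-9\right) = - \frac{9}{4}$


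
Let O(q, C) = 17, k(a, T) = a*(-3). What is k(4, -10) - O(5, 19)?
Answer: -29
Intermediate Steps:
k(a, T) = -3*a
k(4, -10) - O(5, 19) = -3*4 - 1*17 = -12 - 17 = -29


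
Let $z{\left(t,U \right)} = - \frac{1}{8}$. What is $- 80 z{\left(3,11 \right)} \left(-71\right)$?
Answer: $-710$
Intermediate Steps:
$z{\left(t,U \right)} = - \frac{1}{8}$ ($z{\left(t,U \right)} = \left(-1\right) \frac{1}{8} = - \frac{1}{8}$)
$- 80 z{\left(3,11 \right)} \left(-71\right) = \left(-80\right) \left(- \frac{1}{8}\right) \left(-71\right) = 10 \left(-71\right) = -710$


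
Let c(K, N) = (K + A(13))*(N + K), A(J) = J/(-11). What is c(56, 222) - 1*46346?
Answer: -342172/11 ≈ -31107.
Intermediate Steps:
A(J) = -J/11 (A(J) = J*(-1/11) = -J/11)
c(K, N) = (-13/11 + K)*(K + N) (c(K, N) = (K - 1/11*13)*(N + K) = (K - 13/11)*(K + N) = (-13/11 + K)*(K + N))
c(56, 222) - 1*46346 = (56² - 13/11*56 - 13/11*222 + 56*222) - 1*46346 = (3136 - 728/11 - 2886/11 + 12432) - 46346 = 167634/11 - 46346 = -342172/11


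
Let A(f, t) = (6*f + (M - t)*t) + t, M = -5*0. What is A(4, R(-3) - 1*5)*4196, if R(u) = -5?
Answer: -360856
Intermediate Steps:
M = 0
A(f, t) = t - t² + 6*f (A(f, t) = (6*f + (0 - t)*t) + t = (6*f + (-t)*t) + t = (6*f - t²) + t = (-t² + 6*f) + t = t - t² + 6*f)
A(4, R(-3) - 1*5)*4196 = ((-5 - 1*5) - (-5 - 1*5)² + 6*4)*4196 = ((-5 - 5) - (-5 - 5)² + 24)*4196 = (-10 - 1*(-10)² + 24)*4196 = (-10 - 1*100 + 24)*4196 = (-10 - 100 + 24)*4196 = -86*4196 = -360856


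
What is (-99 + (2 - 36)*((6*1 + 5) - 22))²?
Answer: 75625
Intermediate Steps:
(-99 + (2 - 36)*((6*1 + 5) - 22))² = (-99 - 34*((6 + 5) - 22))² = (-99 - 34*(11 - 22))² = (-99 - 34*(-11))² = (-99 + 374)² = 275² = 75625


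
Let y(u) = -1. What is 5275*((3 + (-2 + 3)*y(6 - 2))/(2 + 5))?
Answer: 10550/7 ≈ 1507.1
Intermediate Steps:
5275*((3 + (-2 + 3)*y(6 - 2))/(2 + 5)) = 5275*((3 + (-2 + 3)*(-1))/(2 + 5)) = 5275*((3 + 1*(-1))/7) = 5275*((3 - 1)*(⅐)) = 5275*(2*(⅐)) = 5275*(2/7) = 10550/7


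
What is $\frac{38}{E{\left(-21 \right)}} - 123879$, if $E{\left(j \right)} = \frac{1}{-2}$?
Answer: $-123955$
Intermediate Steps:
$E{\left(j \right)} = - \frac{1}{2}$
$\frac{38}{E{\left(-21 \right)}} - 123879 = \frac{38}{- \frac{1}{2}} - 123879 = 38 \left(-2\right) - 123879 = -76 - 123879 = -123955$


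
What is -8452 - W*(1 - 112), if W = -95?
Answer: -18997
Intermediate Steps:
-8452 - W*(1 - 112) = -8452 - (-95)*(1 - 112) = -8452 - (-95)*(-111) = -8452 - 1*10545 = -8452 - 10545 = -18997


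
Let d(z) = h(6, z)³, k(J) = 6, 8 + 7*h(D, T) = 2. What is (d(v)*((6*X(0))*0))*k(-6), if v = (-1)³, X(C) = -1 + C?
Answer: 0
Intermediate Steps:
h(D, T) = -6/7 (h(D, T) = -8/7 + (⅐)*2 = -8/7 + 2/7 = -6/7)
v = -1
d(z) = -216/343 (d(z) = (-6/7)³ = -216/343)
(d(v)*((6*X(0))*0))*k(-6) = -216*6*(-1 + 0)*0/343*6 = -216*6*(-1)*0/343*6 = -(-1296)*0/343*6 = -216/343*0*6 = 0*6 = 0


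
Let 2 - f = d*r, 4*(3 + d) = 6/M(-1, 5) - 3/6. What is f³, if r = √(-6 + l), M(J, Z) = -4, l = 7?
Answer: 1331/8 ≈ 166.38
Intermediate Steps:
d = -7/2 (d = -3 + (6/(-4) - 3/6)/4 = -3 + (6*(-¼) - 3*⅙)/4 = -3 + (-3/2 - ½)/4 = -3 + (¼)*(-2) = -3 - ½ = -7/2 ≈ -3.5000)
r = 1 (r = √(-6 + 7) = √1 = 1)
f = 11/2 (f = 2 - (-7)/2 = 2 - 1*(-7/2) = 2 + 7/2 = 11/2 ≈ 5.5000)
f³ = (11/2)³ = 1331/8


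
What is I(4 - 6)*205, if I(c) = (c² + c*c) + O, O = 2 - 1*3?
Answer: 1435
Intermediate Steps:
O = -1 (O = 2 - 3 = -1)
I(c) = -1 + 2*c² (I(c) = (c² + c*c) - 1 = (c² + c²) - 1 = 2*c² - 1 = -1 + 2*c²)
I(4 - 6)*205 = (-1 + 2*(4 - 6)²)*205 = (-1 + 2*(-2)²)*205 = (-1 + 2*4)*205 = (-1 + 8)*205 = 7*205 = 1435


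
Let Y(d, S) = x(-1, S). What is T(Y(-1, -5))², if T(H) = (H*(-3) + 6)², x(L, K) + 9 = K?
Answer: 5308416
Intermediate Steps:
x(L, K) = -9 + K
Y(d, S) = -9 + S
T(H) = (6 - 3*H)² (T(H) = (-3*H + 6)² = (6 - 3*H)²)
T(Y(-1, -5))² = (9*(-2 + (-9 - 5))²)² = (9*(-2 - 14)²)² = (9*(-16)²)² = (9*256)² = 2304² = 5308416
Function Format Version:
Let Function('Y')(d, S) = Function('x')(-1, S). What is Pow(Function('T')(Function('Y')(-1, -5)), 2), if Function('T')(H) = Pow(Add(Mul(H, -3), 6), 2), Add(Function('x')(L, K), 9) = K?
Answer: 5308416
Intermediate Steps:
Function('x')(L, K) = Add(-9, K)
Function('Y')(d, S) = Add(-9, S)
Function('T')(H) = Pow(Add(6, Mul(-3, H)), 2) (Function('T')(H) = Pow(Add(Mul(-3, H), 6), 2) = Pow(Add(6, Mul(-3, H)), 2))
Pow(Function('T')(Function('Y')(-1, -5)), 2) = Pow(Mul(9, Pow(Add(-2, Add(-9, -5)), 2)), 2) = Pow(Mul(9, Pow(Add(-2, -14), 2)), 2) = Pow(Mul(9, Pow(-16, 2)), 2) = Pow(Mul(9, 256), 2) = Pow(2304, 2) = 5308416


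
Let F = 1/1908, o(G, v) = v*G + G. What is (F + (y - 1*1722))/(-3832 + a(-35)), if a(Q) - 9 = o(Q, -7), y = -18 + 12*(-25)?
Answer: 3892319/6893604 ≈ 0.56463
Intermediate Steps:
y = -318 (y = -18 - 300 = -318)
o(G, v) = G + G*v (o(G, v) = G*v + G = G + G*v)
a(Q) = 9 - 6*Q (a(Q) = 9 + Q*(1 - 7) = 9 + Q*(-6) = 9 - 6*Q)
F = 1/1908 ≈ 0.00052411
(F + (y - 1*1722))/(-3832 + a(-35)) = (1/1908 + (-318 - 1*1722))/(-3832 + (9 - 6*(-35))) = (1/1908 + (-318 - 1722))/(-3832 + (9 + 210)) = (1/1908 - 2040)/(-3832 + 219) = -3892319/1908/(-3613) = -3892319/1908*(-1/3613) = 3892319/6893604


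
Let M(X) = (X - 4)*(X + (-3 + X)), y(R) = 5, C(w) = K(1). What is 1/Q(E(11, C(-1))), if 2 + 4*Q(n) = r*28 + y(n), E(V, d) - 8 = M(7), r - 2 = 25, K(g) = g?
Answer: 4/759 ≈ 0.0052701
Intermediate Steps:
C(w) = 1
r = 27 (r = 2 + 25 = 27)
M(X) = (-4 + X)*(-3 + 2*X)
E(V, d) = 41 (E(V, d) = 8 + (12 - 11*7 + 2*7²) = 8 + (12 - 77 + 2*49) = 8 + (12 - 77 + 98) = 8 + 33 = 41)
Q(n) = 759/4 (Q(n) = -½ + (27*28 + 5)/4 = -½ + (756 + 5)/4 = -½ + (¼)*761 = -½ + 761/4 = 759/4)
1/Q(E(11, C(-1))) = 1/(759/4) = 4/759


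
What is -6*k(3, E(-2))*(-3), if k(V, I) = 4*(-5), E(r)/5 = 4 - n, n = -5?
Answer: -360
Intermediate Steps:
E(r) = 45 (E(r) = 5*(4 - 1*(-5)) = 5*(4 + 5) = 5*9 = 45)
k(V, I) = -20
-6*k(3, E(-2))*(-3) = -6*(-20)*(-3) = 120*(-3) = -360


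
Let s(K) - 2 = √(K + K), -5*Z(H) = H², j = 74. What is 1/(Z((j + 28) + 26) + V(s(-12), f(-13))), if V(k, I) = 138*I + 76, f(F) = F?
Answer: -5/24974 ≈ -0.00020021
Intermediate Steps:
Z(H) = -H²/5
s(K) = 2 + √2*√K (s(K) = 2 + √(K + K) = 2 + √(2*K) = 2 + √2*√K)
V(k, I) = 76 + 138*I
1/(Z((j + 28) + 26) + V(s(-12), f(-13))) = 1/(-((74 + 28) + 26)²/5 + (76 + 138*(-13))) = 1/(-(102 + 26)²/5 + (76 - 1794)) = 1/(-⅕*128² - 1718) = 1/(-⅕*16384 - 1718) = 1/(-16384/5 - 1718) = 1/(-24974/5) = -5/24974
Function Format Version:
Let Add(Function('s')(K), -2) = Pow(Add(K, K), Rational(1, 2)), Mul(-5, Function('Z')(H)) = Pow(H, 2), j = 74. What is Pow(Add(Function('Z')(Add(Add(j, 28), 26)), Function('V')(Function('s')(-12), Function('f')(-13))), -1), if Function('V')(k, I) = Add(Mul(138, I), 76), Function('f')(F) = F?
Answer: Rational(-5, 24974) ≈ -0.00020021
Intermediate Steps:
Function('Z')(H) = Mul(Rational(-1, 5), Pow(H, 2))
Function('s')(K) = Add(2, Mul(Pow(2, Rational(1, 2)), Pow(K, Rational(1, 2)))) (Function('s')(K) = Add(2, Pow(Add(K, K), Rational(1, 2))) = Add(2, Pow(Mul(2, K), Rational(1, 2))) = Add(2, Mul(Pow(2, Rational(1, 2)), Pow(K, Rational(1, 2)))))
Function('V')(k, I) = Add(76, Mul(138, I))
Pow(Add(Function('Z')(Add(Add(j, 28), 26)), Function('V')(Function('s')(-12), Function('f')(-13))), -1) = Pow(Add(Mul(Rational(-1, 5), Pow(Add(Add(74, 28), 26), 2)), Add(76, Mul(138, -13))), -1) = Pow(Add(Mul(Rational(-1, 5), Pow(Add(102, 26), 2)), Add(76, -1794)), -1) = Pow(Add(Mul(Rational(-1, 5), Pow(128, 2)), -1718), -1) = Pow(Add(Mul(Rational(-1, 5), 16384), -1718), -1) = Pow(Add(Rational(-16384, 5), -1718), -1) = Pow(Rational(-24974, 5), -1) = Rational(-5, 24974)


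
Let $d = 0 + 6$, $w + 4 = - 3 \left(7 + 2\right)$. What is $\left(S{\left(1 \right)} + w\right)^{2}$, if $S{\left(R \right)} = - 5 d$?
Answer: $3721$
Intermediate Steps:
$w = -31$ ($w = -4 - 3 \left(7 + 2\right) = -4 - 27 = -31$)
$d = 6$
$S{\left(R \right)} = -30$ ($S{\left(R \right)} = \left(-5\right) 6 = -30$)
$\left(S{\left(1 \right)} + w\right)^{2} = \left(-30 - 31\right)^{2} = \left(-61\right)^{2} = 3721$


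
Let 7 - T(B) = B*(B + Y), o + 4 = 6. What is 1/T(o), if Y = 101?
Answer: -1/199 ≈ -0.0050251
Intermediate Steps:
o = 2 (o = -4 + 6 = 2)
T(B) = 7 - B*(101 + B) (T(B) = 7 - B*(B + 101) = 7 - B*(101 + B))
1/T(o) = 1/(7 - 1*2² - 101*2) = 1/(7 - 1*4 - 202) = 1/(7 - 4 - 202) = 1/(-199) = -1/199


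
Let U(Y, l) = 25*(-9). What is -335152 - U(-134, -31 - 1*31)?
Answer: -334927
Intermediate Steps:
U(Y, l) = -225
-335152 - U(-134, -31 - 1*31) = -335152 - 1*(-225) = -335152 + 225 = -334927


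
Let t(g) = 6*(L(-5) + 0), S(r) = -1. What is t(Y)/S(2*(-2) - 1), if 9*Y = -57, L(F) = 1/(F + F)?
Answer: ⅗ ≈ 0.60000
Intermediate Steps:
L(F) = 1/(2*F)
Y = -19/3 (Y = (⅑)*(-57) = -19/3 ≈ -6.3333)
t(g) = -⅗ (t(g) = 6*((½)/(-5) + 0) = 6*((½)*(-⅕) + 0) = 6*(-⅒ + 0) = 6*(-⅒) = -⅗)
t(Y)/S(2*(-2) - 1) = -⅗/(-1) = -1*(-⅗) = ⅗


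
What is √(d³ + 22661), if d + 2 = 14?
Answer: 29*√29 ≈ 156.17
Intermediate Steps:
d = 12 (d = -2 + 14 = 12)
√(d³ + 22661) = √(12³ + 22661) = √(1728 + 22661) = √24389 = 29*√29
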